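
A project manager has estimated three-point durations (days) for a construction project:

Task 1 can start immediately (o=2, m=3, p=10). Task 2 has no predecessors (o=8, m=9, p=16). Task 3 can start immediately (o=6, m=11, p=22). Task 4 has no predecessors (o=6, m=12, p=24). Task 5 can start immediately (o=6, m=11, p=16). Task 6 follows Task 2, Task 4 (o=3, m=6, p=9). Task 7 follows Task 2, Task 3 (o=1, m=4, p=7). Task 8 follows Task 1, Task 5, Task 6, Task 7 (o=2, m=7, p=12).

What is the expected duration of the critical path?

te_Task 1 = (2 + 4·3 + 10)/6 = 24/6 = 4
te_Task 2 = (8 + 4·9 + 16)/6 = 60/6 = 10
te_Task 3 = (6 + 4·11 + 22)/6 = 72/6 = 12
te_Task 4 = (6 + 4·12 + 24)/6 = 78/6 = 13
te_Task 5 = (6 + 4·11 + 16)/6 = 66/6 = 11
te_Task 6 = (3 + 4·6 + 9)/6 = 36/6 = 6
te_Task 7 = (1 + 4·4 + 7)/6 = 24/6 = 4
te_Task 8 = (2 + 4·7 + 12)/6 = 42/6 = 7

Forward pass:
ES_Task 1 = 0; EF_Task 1 = 4
ES_Task 2 = 0; EF_Task 2 = 10
ES_Task 3 = 0; EF_Task 3 = 12
ES_Task 4 = 0; EF_Task 4 = 13
ES_Task 5 = 0; EF_Task 5 = 11
ES_Task 6 = max(EF_Task 2=10, EF_Task 4=13) = 13; EF_Task 6 = 13+6 = 19
ES_Task 7 = max(EF_Task 2=10, EF_Task 3=12) = 12; EF_Task 7 = 12+4 = 16
ES_Task 8 = max(EF_Task 1=4, EF_Task 5=11, EF_Task 6=19, EF_Task 7=16) = 19; EF_Task 8 = 19+7 = 26
Expected project duration μ = 26 days. Critical path: Task 4 → Task 6 → Task 8.

26 days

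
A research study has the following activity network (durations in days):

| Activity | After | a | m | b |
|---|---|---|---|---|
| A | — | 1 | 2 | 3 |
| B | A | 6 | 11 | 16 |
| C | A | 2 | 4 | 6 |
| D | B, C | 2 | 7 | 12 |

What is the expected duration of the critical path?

te_A = (1 + 4·2 + 3)/6 = 12/6 = 2
te_B = (6 + 4·11 + 16)/6 = 66/6 = 11
te_C = (2 + 4·4 + 6)/6 = 24/6 = 4
te_D = (2 + 4·7 + 12)/6 = 42/6 = 7

Forward pass:
ES_A = 0; EF_A = 2
ES_B = 2; EF_B = 2+11 = 13
ES_C = 2; EF_C = 2+4 = 6
ES_D = max(EF_B=13, EF_C=6) = 13; EF_D = 13+7 = 20
Expected project duration μ = 20 days. Critical path: A → B → D.

20 days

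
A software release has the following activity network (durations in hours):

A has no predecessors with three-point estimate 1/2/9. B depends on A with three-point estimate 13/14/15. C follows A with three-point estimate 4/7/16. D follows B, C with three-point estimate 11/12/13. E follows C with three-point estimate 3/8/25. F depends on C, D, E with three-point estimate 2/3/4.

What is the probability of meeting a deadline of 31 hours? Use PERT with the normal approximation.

0.246

te_A = (1 + 4·2 + 9)/6 = 18/6 = 3; σ²_A = ((9−1)/6)² = 1.778
te_B = (13 + 4·14 + 15)/6 = 84/6 = 14; σ²_B = ((15−13)/6)² = 0.111
te_C = (4 + 4·7 + 16)/6 = 48/6 = 8; σ²_C = ((16−4)/6)² = 4.000
te_D = (11 + 4·12 + 13)/6 = 72/6 = 12; σ²_D = ((13−11)/6)² = 0.111
te_E = (3 + 4·8 + 25)/6 = 60/6 = 10; σ²_E = ((25−3)/6)² = 13.444
te_F = (2 + 4·3 + 4)/6 = 18/6 = 3; σ²_F = ((4−2)/6)² = 0.111

Forward pass:
ES_A = 0; EF_A = 3
ES_B = 3; EF_B = 3+14 = 17
ES_C = 3; EF_C = 3+8 = 11
ES_D = max(EF_B=17, EF_C=11) = 17; EF_D = 17+12 = 29
ES_E = 11; EF_E = 11+10 = 21
ES_F = max(EF_C=11, EF_D=29, EF_E=21) = 29; EF_F = 29+3 = 32
Expected project duration μ = 32 hours. Critical path: A → B → D → F.

Variance along critical path = 1.778 + 0.111 + 0.111 + 0.111 = 2.111; σ = √2.111 = 1.453 hours.
Z = (31 − 32) / 1.453 = -0.688
P(T ≤ 31) = Φ(-0.688) ≈ 0.246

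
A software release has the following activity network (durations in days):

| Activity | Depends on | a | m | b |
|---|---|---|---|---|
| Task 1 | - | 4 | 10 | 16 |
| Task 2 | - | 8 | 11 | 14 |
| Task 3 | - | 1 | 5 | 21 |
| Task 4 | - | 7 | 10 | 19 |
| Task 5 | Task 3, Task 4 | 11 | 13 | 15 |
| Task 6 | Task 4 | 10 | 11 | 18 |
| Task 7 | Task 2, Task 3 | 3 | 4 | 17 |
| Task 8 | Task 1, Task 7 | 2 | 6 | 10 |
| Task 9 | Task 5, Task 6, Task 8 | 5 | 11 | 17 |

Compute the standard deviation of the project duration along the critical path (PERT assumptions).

te_Task 1 = (4 + 4·10 + 16)/6 = 60/6 = 10; σ²_Task 1 = ((16−4)/6)² = 4.000
te_Task 2 = (8 + 4·11 + 14)/6 = 66/6 = 11; σ²_Task 2 = ((14−8)/6)² = 1.000
te_Task 3 = (1 + 4·5 + 21)/6 = 42/6 = 7; σ²_Task 3 = ((21−1)/6)² = 11.111
te_Task 4 = (7 + 4·10 + 19)/6 = 66/6 = 11; σ²_Task 4 = ((19−7)/6)² = 4.000
te_Task 5 = (11 + 4·13 + 15)/6 = 78/6 = 13; σ²_Task 5 = ((15−11)/6)² = 0.444
te_Task 6 = (10 + 4·11 + 18)/6 = 72/6 = 12; σ²_Task 6 = ((18−10)/6)² = 1.778
te_Task 7 = (3 + 4·4 + 17)/6 = 36/6 = 6; σ²_Task 7 = ((17−3)/6)² = 5.444
te_Task 8 = (2 + 4·6 + 10)/6 = 36/6 = 6; σ²_Task 8 = ((10−2)/6)² = 1.778
te_Task 9 = (5 + 4·11 + 17)/6 = 66/6 = 11; σ²_Task 9 = ((17−5)/6)² = 4.000

Forward pass:
ES_Task 1 = 0; EF_Task 1 = 10
ES_Task 2 = 0; EF_Task 2 = 11
ES_Task 3 = 0; EF_Task 3 = 7
ES_Task 4 = 0; EF_Task 4 = 11
ES_Task 5 = max(EF_Task 3=7, EF_Task 4=11) = 11; EF_Task 5 = 11+13 = 24
ES_Task 6 = 11; EF_Task 6 = 11+12 = 23
ES_Task 7 = max(EF_Task 2=11, EF_Task 3=7) = 11; EF_Task 7 = 11+6 = 17
ES_Task 8 = max(EF_Task 1=10, EF_Task 7=17) = 17; EF_Task 8 = 17+6 = 23
ES_Task 9 = max(EF_Task 5=24, EF_Task 6=23, EF_Task 8=23) = 24; EF_Task 9 = 24+11 = 35
Expected project duration μ = 35 days. Critical path: Task 4 → Task 5 → Task 9.

Variance along critical path = 4.000 + 0.444 + 4.000 = 8.444
σ = √8.444 = 2.906 days

2.91 days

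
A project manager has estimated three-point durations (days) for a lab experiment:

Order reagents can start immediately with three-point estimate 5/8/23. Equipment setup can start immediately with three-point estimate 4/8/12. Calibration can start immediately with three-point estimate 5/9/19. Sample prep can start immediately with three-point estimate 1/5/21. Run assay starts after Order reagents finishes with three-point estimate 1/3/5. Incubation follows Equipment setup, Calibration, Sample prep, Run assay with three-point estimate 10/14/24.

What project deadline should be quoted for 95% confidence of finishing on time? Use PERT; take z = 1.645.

34.3 days

te_Order reagents = (5 + 4·8 + 23)/6 = 60/6 = 10; σ²_Order reagents = ((23−5)/6)² = 9.000
te_Equipment setup = (4 + 4·8 + 12)/6 = 48/6 = 8; σ²_Equipment setup = ((12−4)/6)² = 1.778
te_Calibration = (5 + 4·9 + 19)/6 = 60/6 = 10; σ²_Calibration = ((19−5)/6)² = 5.444
te_Sample prep = (1 + 4·5 + 21)/6 = 42/6 = 7; σ²_Sample prep = ((21−1)/6)² = 11.111
te_Run assay = (1 + 4·3 + 5)/6 = 18/6 = 3; σ²_Run assay = ((5−1)/6)² = 0.444
te_Incubation = (10 + 4·14 + 24)/6 = 90/6 = 15; σ²_Incubation = ((24−10)/6)² = 5.444

Forward pass:
ES_Order reagents = 0; EF_Order reagents = 10
ES_Equipment setup = 0; EF_Equipment setup = 8
ES_Calibration = 0; EF_Calibration = 10
ES_Sample prep = 0; EF_Sample prep = 7
ES_Run assay = 10; EF_Run assay = 10+3 = 13
ES_Incubation = max(EF_Equipment setup=8, EF_Calibration=10, EF_Sample prep=7, EF_Run assay=13) = 13; EF_Incubation = 13+15 = 28
Expected project duration μ = 28 days. Critical path: Order reagents → Run assay → Incubation.

Variance along critical path = 9.000 + 0.444 + 5.444 = 14.889; σ = 3.859 days.
D = μ + z·σ = 28 + 1.645·3.859 = 34.3 days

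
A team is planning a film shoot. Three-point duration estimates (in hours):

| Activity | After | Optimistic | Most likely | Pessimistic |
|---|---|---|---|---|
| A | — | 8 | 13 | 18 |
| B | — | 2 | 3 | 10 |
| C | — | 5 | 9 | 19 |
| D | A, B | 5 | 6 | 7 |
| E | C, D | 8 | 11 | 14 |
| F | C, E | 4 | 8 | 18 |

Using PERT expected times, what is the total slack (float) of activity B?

9 hours

te_A = (8 + 4·13 + 18)/6 = 78/6 = 13
te_B = (2 + 4·3 + 10)/6 = 24/6 = 4
te_C = (5 + 4·9 + 19)/6 = 60/6 = 10
te_D = (5 + 4·6 + 7)/6 = 36/6 = 6
te_E = (8 + 4·11 + 14)/6 = 66/6 = 11
te_F = (4 + 4·8 + 18)/6 = 54/6 = 9

Forward pass:
ES_A = 0; EF_A = 13
ES_B = 0; EF_B = 4
ES_C = 0; EF_C = 10
ES_D = max(EF_A=13, EF_B=4) = 13; EF_D = 13+6 = 19
ES_E = max(EF_C=10, EF_D=19) = 19; EF_E = 19+11 = 30
ES_F = max(EF_C=10, EF_E=30) = 30; EF_F = 30+9 = 39
Expected project duration μ = 39 hours. Critical path: A → D → E → F.

Backward pass:
LF_F = 39; LS_F = 39−9 = 30
LF_E = LS_F = 30; LS_E = 30−11 = 19
LF_D = LS_E = 19; LS_D = 19−6 = 13
LF_C = min(LS_E=19, LS_F=30) = 19; LS_C = 19−10 = 9
LF_B = LS_D = 13; LS_B = 13−4 = 9
LF_A = LS_D = 13; LS_A = 13−13 = 0
Slack_B = LS_B − ES_B = 9 − 0 = 9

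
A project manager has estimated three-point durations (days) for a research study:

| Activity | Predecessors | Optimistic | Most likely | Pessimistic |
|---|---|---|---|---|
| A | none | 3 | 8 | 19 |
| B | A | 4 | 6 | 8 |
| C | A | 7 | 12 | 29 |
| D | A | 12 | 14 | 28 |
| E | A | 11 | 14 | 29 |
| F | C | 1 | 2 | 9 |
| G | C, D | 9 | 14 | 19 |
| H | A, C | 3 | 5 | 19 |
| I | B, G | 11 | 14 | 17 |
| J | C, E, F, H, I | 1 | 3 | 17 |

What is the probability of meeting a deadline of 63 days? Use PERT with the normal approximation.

0.841

te_A = (3 + 4·8 + 19)/6 = 54/6 = 9; σ²_A = ((19−3)/6)² = 7.111
te_B = (4 + 4·6 + 8)/6 = 36/6 = 6; σ²_B = ((8−4)/6)² = 0.444
te_C = (7 + 4·12 + 29)/6 = 84/6 = 14; σ²_C = ((29−7)/6)² = 13.444
te_D = (12 + 4·14 + 28)/6 = 96/6 = 16; σ²_D = ((28−12)/6)² = 7.111
te_E = (11 + 4·14 + 29)/6 = 96/6 = 16; σ²_E = ((29−11)/6)² = 9.000
te_F = (1 + 4·2 + 9)/6 = 18/6 = 3; σ²_F = ((9−1)/6)² = 1.778
te_G = (9 + 4·14 + 19)/6 = 84/6 = 14; σ²_G = ((19−9)/6)² = 2.778
te_H = (3 + 4·5 + 19)/6 = 42/6 = 7; σ²_H = ((19−3)/6)² = 7.111
te_I = (11 + 4·14 + 17)/6 = 84/6 = 14; σ²_I = ((17−11)/6)² = 1.000
te_J = (1 + 4·3 + 17)/6 = 30/6 = 5; σ²_J = ((17−1)/6)² = 7.111

Forward pass:
ES_A = 0; EF_A = 9
ES_B = 9; EF_B = 9+6 = 15
ES_C = 9; EF_C = 9+14 = 23
ES_D = 9; EF_D = 9+16 = 25
ES_E = 9; EF_E = 9+16 = 25
ES_F = 23; EF_F = 23+3 = 26
ES_G = max(EF_C=23, EF_D=25) = 25; EF_G = 25+14 = 39
ES_H = max(EF_A=9, EF_C=23) = 23; EF_H = 23+7 = 30
ES_I = max(EF_B=15, EF_G=39) = 39; EF_I = 39+14 = 53
ES_J = max(EF_C=23, EF_E=25, EF_F=26, EF_H=30, EF_I=53) = 53; EF_J = 53+5 = 58
Expected project duration μ = 58 days. Critical path: A → D → G → I → J.

Variance along critical path = 7.111 + 7.111 + 2.778 + 1.000 + 7.111 = 25.111; σ = √25.111 = 5.011 days.
Z = (63 − 58) / 5.011 = 0.998
P(T ≤ 63) = Φ(0.998) ≈ 0.841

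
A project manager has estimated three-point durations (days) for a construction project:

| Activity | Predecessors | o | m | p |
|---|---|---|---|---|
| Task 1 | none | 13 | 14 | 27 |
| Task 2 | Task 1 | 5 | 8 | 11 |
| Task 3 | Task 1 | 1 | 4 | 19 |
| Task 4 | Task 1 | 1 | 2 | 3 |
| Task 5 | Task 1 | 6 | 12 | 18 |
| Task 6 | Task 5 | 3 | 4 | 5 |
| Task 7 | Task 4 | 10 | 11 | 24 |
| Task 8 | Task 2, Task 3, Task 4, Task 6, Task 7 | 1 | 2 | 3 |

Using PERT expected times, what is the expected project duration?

34 days

te_Task 1 = (13 + 4·14 + 27)/6 = 96/6 = 16
te_Task 2 = (5 + 4·8 + 11)/6 = 48/6 = 8
te_Task 3 = (1 + 4·4 + 19)/6 = 36/6 = 6
te_Task 4 = (1 + 4·2 + 3)/6 = 12/6 = 2
te_Task 5 = (6 + 4·12 + 18)/6 = 72/6 = 12
te_Task 6 = (3 + 4·4 + 5)/6 = 24/6 = 4
te_Task 7 = (10 + 4·11 + 24)/6 = 78/6 = 13
te_Task 8 = (1 + 4·2 + 3)/6 = 12/6 = 2

Forward pass:
ES_Task 1 = 0; EF_Task 1 = 16
ES_Task 2 = 16; EF_Task 2 = 16+8 = 24
ES_Task 3 = 16; EF_Task 3 = 16+6 = 22
ES_Task 4 = 16; EF_Task 4 = 16+2 = 18
ES_Task 5 = 16; EF_Task 5 = 16+12 = 28
ES_Task 6 = 28; EF_Task 6 = 28+4 = 32
ES_Task 7 = 18; EF_Task 7 = 18+13 = 31
ES_Task 8 = max(EF_Task 2=24, EF_Task 3=22, EF_Task 4=18, EF_Task 6=32, EF_Task 7=31) = 32; EF_Task 8 = 32+2 = 34
Expected project duration μ = 34 days. Critical path: Task 1 → Task 5 → Task 6 → Task 8.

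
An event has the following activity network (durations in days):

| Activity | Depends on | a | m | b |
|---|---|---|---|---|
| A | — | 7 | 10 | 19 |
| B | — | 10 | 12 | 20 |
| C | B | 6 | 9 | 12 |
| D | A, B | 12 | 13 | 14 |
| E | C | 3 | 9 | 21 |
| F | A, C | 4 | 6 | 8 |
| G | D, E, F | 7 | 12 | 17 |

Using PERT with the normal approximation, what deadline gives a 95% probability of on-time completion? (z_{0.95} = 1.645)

te_A = (7 + 4·10 + 19)/6 = 66/6 = 11; σ²_A = ((19−7)/6)² = 4.000
te_B = (10 + 4·12 + 20)/6 = 78/6 = 13; σ²_B = ((20−10)/6)² = 2.778
te_C = (6 + 4·9 + 12)/6 = 54/6 = 9; σ²_C = ((12−6)/6)² = 1.000
te_D = (12 + 4·13 + 14)/6 = 78/6 = 13; σ²_D = ((14−12)/6)² = 0.111
te_E = (3 + 4·9 + 21)/6 = 60/6 = 10; σ²_E = ((21−3)/6)² = 9.000
te_F = (4 + 4·6 + 8)/6 = 36/6 = 6; σ²_F = ((8−4)/6)² = 0.444
te_G = (7 + 4·12 + 17)/6 = 72/6 = 12; σ²_G = ((17−7)/6)² = 2.778

Forward pass:
ES_A = 0; EF_A = 11
ES_B = 0; EF_B = 13
ES_C = 13; EF_C = 13+9 = 22
ES_D = max(EF_A=11, EF_B=13) = 13; EF_D = 13+13 = 26
ES_E = 22; EF_E = 22+10 = 32
ES_F = max(EF_A=11, EF_C=22) = 22; EF_F = 22+6 = 28
ES_G = max(EF_D=26, EF_E=32, EF_F=28) = 32; EF_G = 32+12 = 44
Expected project duration μ = 44 days. Critical path: B → C → E → G.

Variance along critical path = 2.778 + 1.000 + 9.000 + 2.778 = 15.556; σ = 3.944 days.
D = μ + z·σ = 44 + 1.645·3.944 = 50.5 days

50.5 days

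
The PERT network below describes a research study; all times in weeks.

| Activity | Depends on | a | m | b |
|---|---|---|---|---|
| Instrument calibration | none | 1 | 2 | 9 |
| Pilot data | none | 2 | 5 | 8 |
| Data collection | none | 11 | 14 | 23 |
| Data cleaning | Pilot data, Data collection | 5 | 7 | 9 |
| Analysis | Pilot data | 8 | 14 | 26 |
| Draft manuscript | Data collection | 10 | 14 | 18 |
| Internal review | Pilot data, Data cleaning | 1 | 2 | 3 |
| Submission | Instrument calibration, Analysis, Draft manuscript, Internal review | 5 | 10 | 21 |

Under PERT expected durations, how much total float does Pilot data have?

te_Instrument calibration = (1 + 4·2 + 9)/6 = 18/6 = 3
te_Pilot data = (2 + 4·5 + 8)/6 = 30/6 = 5
te_Data collection = (11 + 4·14 + 23)/6 = 90/6 = 15
te_Data cleaning = (5 + 4·7 + 9)/6 = 42/6 = 7
te_Analysis = (8 + 4·14 + 26)/6 = 90/6 = 15
te_Draft manuscript = (10 + 4·14 + 18)/6 = 84/6 = 14
te_Internal review = (1 + 4·2 + 3)/6 = 12/6 = 2
te_Submission = (5 + 4·10 + 21)/6 = 66/6 = 11

Forward pass:
ES_Instrument calibration = 0; EF_Instrument calibration = 3
ES_Pilot data = 0; EF_Pilot data = 5
ES_Data collection = 0; EF_Data collection = 15
ES_Data cleaning = max(EF_Pilot data=5, EF_Data collection=15) = 15; EF_Data cleaning = 15+7 = 22
ES_Analysis = 5; EF_Analysis = 5+15 = 20
ES_Draft manuscript = 15; EF_Draft manuscript = 15+14 = 29
ES_Internal review = max(EF_Pilot data=5, EF_Data cleaning=22) = 22; EF_Internal review = 22+2 = 24
ES_Submission = max(EF_Instrument calibration=3, EF_Analysis=20, EF_Draft manuscript=29, EF_Internal review=24) = 29; EF_Submission = 29+11 = 40
Expected project duration μ = 40 weeks. Critical path: Data collection → Draft manuscript → Submission.

Backward pass:
LF_Submission = 40; LS_Submission = 40−11 = 29
LF_Internal review = LS_Submission = 29; LS_Internal review = 29−2 = 27
LF_Draft manuscript = LS_Submission = 29; LS_Draft manuscript = 29−14 = 15
LF_Analysis = LS_Submission = 29; LS_Analysis = 29−15 = 14
LF_Data cleaning = LS_Internal review = 27; LS_Data cleaning = 27−7 = 20
LF_Data collection = min(LS_Data cleaning=20, LS_Draft manuscript=15) = 15; LS_Data collection = 15−15 = 0
LF_Pilot data = min(LS_Data cleaning=20, LS_Analysis=14, LS_Internal review=27) = 14; LS_Pilot data = 14−5 = 9
LF_Instrument calibration = LS_Submission = 29; LS_Instrument calibration = 29−3 = 26
Slack_Pilot data = LS_Pilot data − ES_Pilot data = 9 − 0 = 9

9 weeks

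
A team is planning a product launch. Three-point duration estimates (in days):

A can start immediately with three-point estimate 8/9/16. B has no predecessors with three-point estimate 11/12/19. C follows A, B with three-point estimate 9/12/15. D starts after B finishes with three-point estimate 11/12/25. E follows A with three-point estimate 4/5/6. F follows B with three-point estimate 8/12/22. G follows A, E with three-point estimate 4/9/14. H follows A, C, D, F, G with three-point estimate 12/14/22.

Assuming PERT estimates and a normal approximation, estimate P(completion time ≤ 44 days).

0.736

te_A = (8 + 4·9 + 16)/6 = 60/6 = 10; σ²_A = ((16−8)/6)² = 1.778
te_B = (11 + 4·12 + 19)/6 = 78/6 = 13; σ²_B = ((19−11)/6)² = 1.778
te_C = (9 + 4·12 + 15)/6 = 72/6 = 12; σ²_C = ((15−9)/6)² = 1.000
te_D = (11 + 4·12 + 25)/6 = 84/6 = 14; σ²_D = ((25−11)/6)² = 5.444
te_E = (4 + 4·5 + 6)/6 = 30/6 = 5; σ²_E = ((6−4)/6)² = 0.111
te_F = (8 + 4·12 + 22)/6 = 78/6 = 13; σ²_F = ((22−8)/6)² = 5.444
te_G = (4 + 4·9 + 14)/6 = 54/6 = 9; σ²_G = ((14−4)/6)² = 2.778
te_H = (12 + 4·14 + 22)/6 = 90/6 = 15; σ²_H = ((22−12)/6)² = 2.778

Forward pass:
ES_A = 0; EF_A = 10
ES_B = 0; EF_B = 13
ES_C = max(EF_A=10, EF_B=13) = 13; EF_C = 13+12 = 25
ES_D = 13; EF_D = 13+14 = 27
ES_E = 10; EF_E = 10+5 = 15
ES_F = 13; EF_F = 13+13 = 26
ES_G = max(EF_A=10, EF_E=15) = 15; EF_G = 15+9 = 24
ES_H = max(EF_A=10, EF_C=25, EF_D=27, EF_F=26, EF_G=24) = 27; EF_H = 27+15 = 42
Expected project duration μ = 42 days. Critical path: B → D → H.

Variance along critical path = 1.778 + 5.444 + 2.778 = 10.000; σ = √10.000 = 3.162 days.
Z = (44 − 42) / 3.162 = 0.632
P(T ≤ 44) = Φ(0.632) ≈ 0.736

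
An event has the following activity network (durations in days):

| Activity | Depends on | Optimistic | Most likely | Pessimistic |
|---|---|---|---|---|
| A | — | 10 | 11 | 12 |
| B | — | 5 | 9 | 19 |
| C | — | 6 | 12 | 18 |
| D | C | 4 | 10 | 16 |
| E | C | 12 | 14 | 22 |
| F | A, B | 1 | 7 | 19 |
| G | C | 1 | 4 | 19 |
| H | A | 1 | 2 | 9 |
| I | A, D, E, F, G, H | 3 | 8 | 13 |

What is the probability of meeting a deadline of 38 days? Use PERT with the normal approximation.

te_A = (10 + 4·11 + 12)/6 = 66/6 = 11; σ²_A = ((12−10)/6)² = 0.111
te_B = (5 + 4·9 + 19)/6 = 60/6 = 10; σ²_B = ((19−5)/6)² = 5.444
te_C = (6 + 4·12 + 18)/6 = 72/6 = 12; σ²_C = ((18−6)/6)² = 4.000
te_D = (4 + 4·10 + 16)/6 = 60/6 = 10; σ²_D = ((16−4)/6)² = 4.000
te_E = (12 + 4·14 + 22)/6 = 90/6 = 15; σ²_E = ((22−12)/6)² = 2.778
te_F = (1 + 4·7 + 19)/6 = 48/6 = 8; σ²_F = ((19−1)/6)² = 9.000
te_G = (1 + 4·4 + 19)/6 = 36/6 = 6; σ²_G = ((19−1)/6)² = 9.000
te_H = (1 + 4·2 + 9)/6 = 18/6 = 3; σ²_H = ((9−1)/6)² = 1.778
te_I = (3 + 4·8 + 13)/6 = 48/6 = 8; σ²_I = ((13−3)/6)² = 2.778

Forward pass:
ES_A = 0; EF_A = 11
ES_B = 0; EF_B = 10
ES_C = 0; EF_C = 12
ES_D = 12; EF_D = 12+10 = 22
ES_E = 12; EF_E = 12+15 = 27
ES_F = max(EF_A=11, EF_B=10) = 11; EF_F = 11+8 = 19
ES_G = 12; EF_G = 12+6 = 18
ES_H = 11; EF_H = 11+3 = 14
ES_I = max(EF_A=11, EF_D=22, EF_E=27, EF_F=19, EF_G=18, EF_H=14) = 27; EF_I = 27+8 = 35
Expected project duration μ = 35 days. Critical path: C → E → I.

Variance along critical path = 4.000 + 2.778 + 2.778 = 9.556; σ = √9.556 = 3.091 days.
Z = (38 − 35) / 3.091 = 0.970
P(T ≤ 38) = Φ(0.970) ≈ 0.834

0.834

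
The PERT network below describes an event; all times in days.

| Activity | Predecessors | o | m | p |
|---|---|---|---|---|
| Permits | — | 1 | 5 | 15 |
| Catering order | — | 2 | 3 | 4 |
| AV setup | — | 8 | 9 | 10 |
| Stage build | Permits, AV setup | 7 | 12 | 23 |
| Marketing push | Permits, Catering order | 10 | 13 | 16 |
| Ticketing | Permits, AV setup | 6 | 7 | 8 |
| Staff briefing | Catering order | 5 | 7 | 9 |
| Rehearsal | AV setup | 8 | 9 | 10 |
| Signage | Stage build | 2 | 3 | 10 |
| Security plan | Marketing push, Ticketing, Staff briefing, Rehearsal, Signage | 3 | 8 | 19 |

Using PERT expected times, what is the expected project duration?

te_Permits = (1 + 4·5 + 15)/6 = 36/6 = 6
te_Catering order = (2 + 4·3 + 4)/6 = 18/6 = 3
te_AV setup = (8 + 4·9 + 10)/6 = 54/6 = 9
te_Stage build = (7 + 4·12 + 23)/6 = 78/6 = 13
te_Marketing push = (10 + 4·13 + 16)/6 = 78/6 = 13
te_Ticketing = (6 + 4·7 + 8)/6 = 42/6 = 7
te_Staff briefing = (5 + 4·7 + 9)/6 = 42/6 = 7
te_Rehearsal = (8 + 4·9 + 10)/6 = 54/6 = 9
te_Signage = (2 + 4·3 + 10)/6 = 24/6 = 4
te_Security plan = (3 + 4·8 + 19)/6 = 54/6 = 9

Forward pass:
ES_Permits = 0; EF_Permits = 6
ES_Catering order = 0; EF_Catering order = 3
ES_AV setup = 0; EF_AV setup = 9
ES_Stage build = max(EF_Permits=6, EF_AV setup=9) = 9; EF_Stage build = 9+13 = 22
ES_Marketing push = max(EF_Permits=6, EF_Catering order=3) = 6; EF_Marketing push = 6+13 = 19
ES_Ticketing = max(EF_Permits=6, EF_AV setup=9) = 9; EF_Ticketing = 9+7 = 16
ES_Staff briefing = 3; EF_Staff briefing = 3+7 = 10
ES_Rehearsal = 9; EF_Rehearsal = 9+9 = 18
ES_Signage = 22; EF_Signage = 22+4 = 26
ES_Security plan = max(EF_Marketing push=19, EF_Ticketing=16, EF_Staff briefing=10, EF_Rehearsal=18, EF_Signage=26) = 26; EF_Security plan = 26+9 = 35
Expected project duration μ = 35 days. Critical path: AV setup → Stage build → Signage → Security plan.

35 days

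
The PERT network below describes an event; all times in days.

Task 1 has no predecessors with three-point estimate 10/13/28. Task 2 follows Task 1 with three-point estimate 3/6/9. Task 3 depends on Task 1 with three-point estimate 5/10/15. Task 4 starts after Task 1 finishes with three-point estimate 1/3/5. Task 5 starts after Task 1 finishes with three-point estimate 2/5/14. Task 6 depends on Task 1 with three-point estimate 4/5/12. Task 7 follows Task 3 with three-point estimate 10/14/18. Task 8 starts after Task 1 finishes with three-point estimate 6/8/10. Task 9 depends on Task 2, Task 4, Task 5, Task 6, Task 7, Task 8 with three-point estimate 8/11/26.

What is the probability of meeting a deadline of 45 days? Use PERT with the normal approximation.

0.070

te_Task 1 = (10 + 4·13 + 28)/6 = 90/6 = 15; σ²_Task 1 = ((28−10)/6)² = 9.000
te_Task 2 = (3 + 4·6 + 9)/6 = 36/6 = 6; σ²_Task 2 = ((9−3)/6)² = 1.000
te_Task 3 = (5 + 4·10 + 15)/6 = 60/6 = 10; σ²_Task 3 = ((15−5)/6)² = 2.778
te_Task 4 = (1 + 4·3 + 5)/6 = 18/6 = 3; σ²_Task 4 = ((5−1)/6)² = 0.444
te_Task 5 = (2 + 4·5 + 14)/6 = 36/6 = 6; σ²_Task 5 = ((14−2)/6)² = 4.000
te_Task 6 = (4 + 4·5 + 12)/6 = 36/6 = 6; σ²_Task 6 = ((12−4)/6)² = 1.778
te_Task 7 = (10 + 4·14 + 18)/6 = 84/6 = 14; σ²_Task 7 = ((18−10)/6)² = 1.778
te_Task 8 = (6 + 4·8 + 10)/6 = 48/6 = 8; σ²_Task 8 = ((10−6)/6)² = 0.444
te_Task 9 = (8 + 4·11 + 26)/6 = 78/6 = 13; σ²_Task 9 = ((26−8)/6)² = 9.000

Forward pass:
ES_Task 1 = 0; EF_Task 1 = 15
ES_Task 2 = 15; EF_Task 2 = 15+6 = 21
ES_Task 3 = 15; EF_Task 3 = 15+10 = 25
ES_Task 4 = 15; EF_Task 4 = 15+3 = 18
ES_Task 5 = 15; EF_Task 5 = 15+6 = 21
ES_Task 6 = 15; EF_Task 6 = 15+6 = 21
ES_Task 7 = 25; EF_Task 7 = 25+14 = 39
ES_Task 8 = 15; EF_Task 8 = 15+8 = 23
ES_Task 9 = max(EF_Task 2=21, EF_Task 4=18, EF_Task 5=21, EF_Task 6=21, EF_Task 7=39, EF_Task 8=23) = 39; EF_Task 9 = 39+13 = 52
Expected project duration μ = 52 days. Critical path: Task 1 → Task 3 → Task 7 → Task 9.

Variance along critical path = 9.000 + 2.778 + 1.778 + 9.000 = 22.556; σ = √22.556 = 4.749 days.
Z = (45 − 52) / 4.749 = -1.474
P(T ≤ 45) = Φ(-1.474) ≈ 0.070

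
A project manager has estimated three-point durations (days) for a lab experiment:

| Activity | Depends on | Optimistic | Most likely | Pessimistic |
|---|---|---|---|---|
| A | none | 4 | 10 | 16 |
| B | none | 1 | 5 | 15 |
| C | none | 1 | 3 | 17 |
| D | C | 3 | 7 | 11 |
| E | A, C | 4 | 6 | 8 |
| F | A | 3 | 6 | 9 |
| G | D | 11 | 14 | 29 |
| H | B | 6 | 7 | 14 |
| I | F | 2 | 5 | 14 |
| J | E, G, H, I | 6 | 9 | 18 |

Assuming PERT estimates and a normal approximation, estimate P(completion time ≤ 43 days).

te_A = (4 + 4·10 + 16)/6 = 60/6 = 10; σ²_A = ((16−4)/6)² = 4.000
te_B = (1 + 4·5 + 15)/6 = 36/6 = 6; σ²_B = ((15−1)/6)² = 5.444
te_C = (1 + 4·3 + 17)/6 = 30/6 = 5; σ²_C = ((17−1)/6)² = 7.111
te_D = (3 + 4·7 + 11)/6 = 42/6 = 7; σ²_D = ((11−3)/6)² = 1.778
te_E = (4 + 4·6 + 8)/6 = 36/6 = 6; σ²_E = ((8−4)/6)² = 0.444
te_F = (3 + 4·6 + 9)/6 = 36/6 = 6; σ²_F = ((9−3)/6)² = 1.000
te_G = (11 + 4·14 + 29)/6 = 96/6 = 16; σ²_G = ((29−11)/6)² = 9.000
te_H = (6 + 4·7 + 14)/6 = 48/6 = 8; σ²_H = ((14−6)/6)² = 1.778
te_I = (2 + 4·5 + 14)/6 = 36/6 = 6; σ²_I = ((14−2)/6)² = 4.000
te_J = (6 + 4·9 + 18)/6 = 60/6 = 10; σ²_J = ((18−6)/6)² = 4.000

Forward pass:
ES_A = 0; EF_A = 10
ES_B = 0; EF_B = 6
ES_C = 0; EF_C = 5
ES_D = 5; EF_D = 5+7 = 12
ES_E = max(EF_A=10, EF_C=5) = 10; EF_E = 10+6 = 16
ES_F = 10; EF_F = 10+6 = 16
ES_G = 12; EF_G = 12+16 = 28
ES_H = 6; EF_H = 6+8 = 14
ES_I = 16; EF_I = 16+6 = 22
ES_J = max(EF_E=16, EF_G=28, EF_H=14, EF_I=22) = 28; EF_J = 28+10 = 38
Expected project duration μ = 38 days. Critical path: C → D → G → J.

Variance along critical path = 7.111 + 1.778 + 9.000 + 4.000 = 21.889; σ = √21.889 = 4.679 days.
Z = (43 − 38) / 4.679 = 1.069
P(T ≤ 43) = Φ(1.069) ≈ 0.857

0.857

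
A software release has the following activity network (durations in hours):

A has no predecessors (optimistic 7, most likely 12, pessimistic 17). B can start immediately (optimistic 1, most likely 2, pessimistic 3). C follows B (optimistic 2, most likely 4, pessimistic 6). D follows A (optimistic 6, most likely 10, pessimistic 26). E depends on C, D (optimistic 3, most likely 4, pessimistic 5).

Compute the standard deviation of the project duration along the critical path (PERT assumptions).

3.74 hours

te_A = (7 + 4·12 + 17)/6 = 72/6 = 12; σ²_A = ((17−7)/6)² = 2.778
te_B = (1 + 4·2 + 3)/6 = 12/6 = 2; σ²_B = ((3−1)/6)² = 0.111
te_C = (2 + 4·4 + 6)/6 = 24/6 = 4; σ²_C = ((6−2)/6)² = 0.444
te_D = (6 + 4·10 + 26)/6 = 72/6 = 12; σ²_D = ((26−6)/6)² = 11.111
te_E = (3 + 4·4 + 5)/6 = 24/6 = 4; σ²_E = ((5−3)/6)² = 0.111

Forward pass:
ES_A = 0; EF_A = 12
ES_B = 0; EF_B = 2
ES_C = 2; EF_C = 2+4 = 6
ES_D = 12; EF_D = 12+12 = 24
ES_E = max(EF_C=6, EF_D=24) = 24; EF_E = 24+4 = 28
Expected project duration μ = 28 hours. Critical path: A → D → E.

Variance along critical path = 2.778 + 11.111 + 0.111 = 14.000
σ = √14.000 = 3.742 hours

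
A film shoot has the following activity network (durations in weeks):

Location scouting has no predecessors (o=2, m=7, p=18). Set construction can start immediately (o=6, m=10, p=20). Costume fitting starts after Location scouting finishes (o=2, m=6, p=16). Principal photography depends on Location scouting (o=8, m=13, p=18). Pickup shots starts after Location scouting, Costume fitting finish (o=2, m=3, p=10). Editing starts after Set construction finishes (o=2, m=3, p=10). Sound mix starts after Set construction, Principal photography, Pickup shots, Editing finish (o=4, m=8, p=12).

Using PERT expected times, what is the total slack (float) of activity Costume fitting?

te_Location scouting = (2 + 4·7 + 18)/6 = 48/6 = 8
te_Set construction = (6 + 4·10 + 20)/6 = 66/6 = 11
te_Costume fitting = (2 + 4·6 + 16)/6 = 42/6 = 7
te_Principal photography = (8 + 4·13 + 18)/6 = 78/6 = 13
te_Pickup shots = (2 + 4·3 + 10)/6 = 24/6 = 4
te_Editing = (2 + 4·3 + 10)/6 = 24/6 = 4
te_Sound mix = (4 + 4·8 + 12)/6 = 48/6 = 8

Forward pass:
ES_Location scouting = 0; EF_Location scouting = 8
ES_Set construction = 0; EF_Set construction = 11
ES_Costume fitting = 8; EF_Costume fitting = 8+7 = 15
ES_Principal photography = 8; EF_Principal photography = 8+13 = 21
ES_Pickup shots = max(EF_Location scouting=8, EF_Costume fitting=15) = 15; EF_Pickup shots = 15+4 = 19
ES_Editing = 11; EF_Editing = 11+4 = 15
ES_Sound mix = max(EF_Set construction=11, EF_Principal photography=21, EF_Pickup shots=19, EF_Editing=15) = 21; EF_Sound mix = 21+8 = 29
Expected project duration μ = 29 weeks. Critical path: Location scouting → Principal photography → Sound mix.

Backward pass:
LF_Sound mix = 29; LS_Sound mix = 29−8 = 21
LF_Editing = LS_Sound mix = 21; LS_Editing = 21−4 = 17
LF_Pickup shots = LS_Sound mix = 21; LS_Pickup shots = 21−4 = 17
LF_Principal photography = LS_Sound mix = 21; LS_Principal photography = 21−13 = 8
LF_Costume fitting = LS_Pickup shots = 17; LS_Costume fitting = 17−7 = 10
LF_Set construction = min(LS_Editing=17, LS_Sound mix=21) = 17; LS_Set construction = 17−11 = 6
LF_Location scouting = min(LS_Costume fitting=10, LS_Principal photography=8, LS_Pickup shots=17) = 8; LS_Location scouting = 8−8 = 0
Slack_Costume fitting = LS_Costume fitting − ES_Costume fitting = 10 − 8 = 2

2 weeks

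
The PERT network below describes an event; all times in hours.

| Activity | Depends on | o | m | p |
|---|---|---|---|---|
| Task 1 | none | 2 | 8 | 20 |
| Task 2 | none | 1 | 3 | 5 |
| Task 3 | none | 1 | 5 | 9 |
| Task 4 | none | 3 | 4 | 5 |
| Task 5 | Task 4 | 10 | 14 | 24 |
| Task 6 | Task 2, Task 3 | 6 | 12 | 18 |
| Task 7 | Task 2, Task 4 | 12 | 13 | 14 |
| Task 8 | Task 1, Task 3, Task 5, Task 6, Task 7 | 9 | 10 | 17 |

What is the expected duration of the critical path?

30 hours

te_Task 1 = (2 + 4·8 + 20)/6 = 54/6 = 9
te_Task 2 = (1 + 4·3 + 5)/6 = 18/6 = 3
te_Task 3 = (1 + 4·5 + 9)/6 = 30/6 = 5
te_Task 4 = (3 + 4·4 + 5)/6 = 24/6 = 4
te_Task 5 = (10 + 4·14 + 24)/6 = 90/6 = 15
te_Task 6 = (6 + 4·12 + 18)/6 = 72/6 = 12
te_Task 7 = (12 + 4·13 + 14)/6 = 78/6 = 13
te_Task 8 = (9 + 4·10 + 17)/6 = 66/6 = 11

Forward pass:
ES_Task 1 = 0; EF_Task 1 = 9
ES_Task 2 = 0; EF_Task 2 = 3
ES_Task 3 = 0; EF_Task 3 = 5
ES_Task 4 = 0; EF_Task 4 = 4
ES_Task 5 = 4; EF_Task 5 = 4+15 = 19
ES_Task 6 = max(EF_Task 2=3, EF_Task 3=5) = 5; EF_Task 6 = 5+12 = 17
ES_Task 7 = max(EF_Task 2=3, EF_Task 4=4) = 4; EF_Task 7 = 4+13 = 17
ES_Task 8 = max(EF_Task 1=9, EF_Task 3=5, EF_Task 5=19, EF_Task 6=17, EF_Task 7=17) = 19; EF_Task 8 = 19+11 = 30
Expected project duration μ = 30 hours. Critical path: Task 4 → Task 5 → Task 8.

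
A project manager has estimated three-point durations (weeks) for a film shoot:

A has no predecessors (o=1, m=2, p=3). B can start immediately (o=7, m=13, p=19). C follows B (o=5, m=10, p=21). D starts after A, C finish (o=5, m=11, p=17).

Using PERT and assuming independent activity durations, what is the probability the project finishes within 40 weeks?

te_A = (1 + 4·2 + 3)/6 = 12/6 = 2; σ²_A = ((3−1)/6)² = 0.111
te_B = (7 + 4·13 + 19)/6 = 78/6 = 13; σ²_B = ((19−7)/6)² = 4.000
te_C = (5 + 4·10 + 21)/6 = 66/6 = 11; σ²_C = ((21−5)/6)² = 7.111
te_D = (5 + 4·11 + 17)/6 = 66/6 = 11; σ²_D = ((17−5)/6)² = 4.000

Forward pass:
ES_A = 0; EF_A = 2
ES_B = 0; EF_B = 13
ES_C = 13; EF_C = 13+11 = 24
ES_D = max(EF_A=2, EF_C=24) = 24; EF_D = 24+11 = 35
Expected project duration μ = 35 weeks. Critical path: B → C → D.

Variance along critical path = 4.000 + 7.111 + 4.000 = 15.111; σ = √15.111 = 3.887 weeks.
Z = (40 − 35) / 3.887 = 1.286
P(T ≤ 40) = Φ(1.286) ≈ 0.901

0.901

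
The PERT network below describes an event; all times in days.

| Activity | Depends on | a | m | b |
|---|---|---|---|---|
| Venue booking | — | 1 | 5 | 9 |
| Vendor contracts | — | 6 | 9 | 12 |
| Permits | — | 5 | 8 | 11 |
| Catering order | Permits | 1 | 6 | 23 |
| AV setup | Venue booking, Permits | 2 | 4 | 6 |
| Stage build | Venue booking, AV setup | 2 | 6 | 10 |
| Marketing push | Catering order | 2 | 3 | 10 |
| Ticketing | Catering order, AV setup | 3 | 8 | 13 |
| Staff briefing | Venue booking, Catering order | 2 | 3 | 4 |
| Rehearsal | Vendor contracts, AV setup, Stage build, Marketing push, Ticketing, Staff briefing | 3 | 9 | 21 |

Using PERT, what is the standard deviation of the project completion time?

5.12 days

te_Venue booking = (1 + 4·5 + 9)/6 = 30/6 = 5; σ²_Venue booking = ((9−1)/6)² = 1.778
te_Vendor contracts = (6 + 4·9 + 12)/6 = 54/6 = 9; σ²_Vendor contracts = ((12−6)/6)² = 1.000
te_Permits = (5 + 4·8 + 11)/6 = 48/6 = 8; σ²_Permits = ((11−5)/6)² = 1.000
te_Catering order = (1 + 4·6 + 23)/6 = 48/6 = 8; σ²_Catering order = ((23−1)/6)² = 13.444
te_AV setup = (2 + 4·4 + 6)/6 = 24/6 = 4; σ²_AV setup = ((6−2)/6)² = 0.444
te_Stage build = (2 + 4·6 + 10)/6 = 36/6 = 6; σ²_Stage build = ((10−2)/6)² = 1.778
te_Marketing push = (2 + 4·3 + 10)/6 = 24/6 = 4; σ²_Marketing push = ((10−2)/6)² = 1.778
te_Ticketing = (3 + 4·8 + 13)/6 = 48/6 = 8; σ²_Ticketing = ((13−3)/6)² = 2.778
te_Staff briefing = (2 + 4·3 + 4)/6 = 18/6 = 3; σ²_Staff briefing = ((4−2)/6)² = 0.111
te_Rehearsal = (3 + 4·9 + 21)/6 = 60/6 = 10; σ²_Rehearsal = ((21−3)/6)² = 9.000

Forward pass:
ES_Venue booking = 0; EF_Venue booking = 5
ES_Vendor contracts = 0; EF_Vendor contracts = 9
ES_Permits = 0; EF_Permits = 8
ES_Catering order = 8; EF_Catering order = 8+8 = 16
ES_AV setup = max(EF_Venue booking=5, EF_Permits=8) = 8; EF_AV setup = 8+4 = 12
ES_Stage build = max(EF_Venue booking=5, EF_AV setup=12) = 12; EF_Stage build = 12+6 = 18
ES_Marketing push = 16; EF_Marketing push = 16+4 = 20
ES_Ticketing = max(EF_Catering order=16, EF_AV setup=12) = 16; EF_Ticketing = 16+8 = 24
ES_Staff briefing = max(EF_Venue booking=5, EF_Catering order=16) = 16; EF_Staff briefing = 16+3 = 19
ES_Rehearsal = max(EF_Vendor contracts=9, EF_AV setup=12, EF_Stage build=18, EF_Marketing push=20, EF_Ticketing=24, EF_Staff briefing=19) = 24; EF_Rehearsal = 24+10 = 34
Expected project duration μ = 34 days. Critical path: Permits → Catering order → Ticketing → Rehearsal.

Variance along critical path = 1.000 + 13.444 + 2.778 + 9.000 = 26.222
σ = √26.222 = 5.121 days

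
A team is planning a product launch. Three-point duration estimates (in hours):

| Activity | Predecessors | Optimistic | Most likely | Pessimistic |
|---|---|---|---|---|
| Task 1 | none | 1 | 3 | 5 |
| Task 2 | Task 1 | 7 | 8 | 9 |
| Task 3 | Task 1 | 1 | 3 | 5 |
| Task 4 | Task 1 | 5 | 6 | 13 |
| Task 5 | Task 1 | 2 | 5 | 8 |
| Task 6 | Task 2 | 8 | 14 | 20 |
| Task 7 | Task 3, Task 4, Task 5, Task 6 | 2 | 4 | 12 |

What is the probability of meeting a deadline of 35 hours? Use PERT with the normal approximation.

0.968

te_Task 1 = (1 + 4·3 + 5)/6 = 18/6 = 3; σ²_Task 1 = ((5−1)/6)² = 0.444
te_Task 2 = (7 + 4·8 + 9)/6 = 48/6 = 8; σ²_Task 2 = ((9−7)/6)² = 0.111
te_Task 3 = (1 + 4·3 + 5)/6 = 18/6 = 3; σ²_Task 3 = ((5−1)/6)² = 0.444
te_Task 4 = (5 + 4·6 + 13)/6 = 42/6 = 7; σ²_Task 4 = ((13−5)/6)² = 1.778
te_Task 5 = (2 + 4·5 + 8)/6 = 30/6 = 5; σ²_Task 5 = ((8−2)/6)² = 1.000
te_Task 6 = (8 + 4·14 + 20)/6 = 84/6 = 14; σ²_Task 6 = ((20−8)/6)² = 4.000
te_Task 7 = (2 + 4·4 + 12)/6 = 30/6 = 5; σ²_Task 7 = ((12−2)/6)² = 2.778

Forward pass:
ES_Task 1 = 0; EF_Task 1 = 3
ES_Task 2 = 3; EF_Task 2 = 3+8 = 11
ES_Task 3 = 3; EF_Task 3 = 3+3 = 6
ES_Task 4 = 3; EF_Task 4 = 3+7 = 10
ES_Task 5 = 3; EF_Task 5 = 3+5 = 8
ES_Task 6 = 11; EF_Task 6 = 11+14 = 25
ES_Task 7 = max(EF_Task 3=6, EF_Task 4=10, EF_Task 5=8, EF_Task 6=25) = 25; EF_Task 7 = 25+5 = 30
Expected project duration μ = 30 hours. Critical path: Task 1 → Task 2 → Task 6 → Task 7.

Variance along critical path = 0.444 + 0.111 + 4.000 + 2.778 = 7.333; σ = √7.333 = 2.708 hours.
Z = (35 − 30) / 2.708 = 1.846
P(T ≤ 35) = Φ(1.846) ≈ 0.968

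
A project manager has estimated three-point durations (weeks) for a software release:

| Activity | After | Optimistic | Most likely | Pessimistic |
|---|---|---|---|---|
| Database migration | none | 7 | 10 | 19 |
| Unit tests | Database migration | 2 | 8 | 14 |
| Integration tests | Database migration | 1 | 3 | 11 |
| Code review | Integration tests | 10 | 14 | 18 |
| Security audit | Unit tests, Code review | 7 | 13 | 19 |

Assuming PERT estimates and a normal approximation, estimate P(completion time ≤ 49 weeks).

te_Database migration = (7 + 4·10 + 19)/6 = 66/6 = 11; σ²_Database migration = ((19−7)/6)² = 4.000
te_Unit tests = (2 + 4·8 + 14)/6 = 48/6 = 8; σ²_Unit tests = ((14−2)/6)² = 4.000
te_Integration tests = (1 + 4·3 + 11)/6 = 24/6 = 4; σ²_Integration tests = ((11−1)/6)² = 2.778
te_Code review = (10 + 4·14 + 18)/6 = 84/6 = 14; σ²_Code review = ((18−10)/6)² = 1.778
te_Security audit = (7 + 4·13 + 19)/6 = 78/6 = 13; σ²_Security audit = ((19−7)/6)² = 4.000

Forward pass:
ES_Database migration = 0; EF_Database migration = 11
ES_Unit tests = 11; EF_Unit tests = 11+8 = 19
ES_Integration tests = 11; EF_Integration tests = 11+4 = 15
ES_Code review = 15; EF_Code review = 15+14 = 29
ES_Security audit = max(EF_Unit tests=19, EF_Code review=29) = 29; EF_Security audit = 29+13 = 42
Expected project duration μ = 42 weeks. Critical path: Database migration → Integration tests → Code review → Security audit.

Variance along critical path = 4.000 + 2.778 + 1.778 + 4.000 = 12.556; σ = √12.556 = 3.543 weeks.
Z = (49 − 42) / 3.543 = 1.976
P(T ≤ 49) = Φ(1.976) ≈ 0.976

0.976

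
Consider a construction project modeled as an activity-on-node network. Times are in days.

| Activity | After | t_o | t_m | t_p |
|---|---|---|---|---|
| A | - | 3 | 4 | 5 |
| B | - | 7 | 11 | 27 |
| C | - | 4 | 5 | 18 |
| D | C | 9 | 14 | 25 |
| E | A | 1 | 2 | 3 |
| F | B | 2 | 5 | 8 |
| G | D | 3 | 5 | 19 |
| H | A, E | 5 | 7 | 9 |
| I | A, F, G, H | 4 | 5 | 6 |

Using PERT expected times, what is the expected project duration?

34 days

te_A = (3 + 4·4 + 5)/6 = 24/6 = 4
te_B = (7 + 4·11 + 27)/6 = 78/6 = 13
te_C = (4 + 4·5 + 18)/6 = 42/6 = 7
te_D = (9 + 4·14 + 25)/6 = 90/6 = 15
te_E = (1 + 4·2 + 3)/6 = 12/6 = 2
te_F = (2 + 4·5 + 8)/6 = 30/6 = 5
te_G = (3 + 4·5 + 19)/6 = 42/6 = 7
te_H = (5 + 4·7 + 9)/6 = 42/6 = 7
te_I = (4 + 4·5 + 6)/6 = 30/6 = 5

Forward pass:
ES_A = 0; EF_A = 4
ES_B = 0; EF_B = 13
ES_C = 0; EF_C = 7
ES_D = 7; EF_D = 7+15 = 22
ES_E = 4; EF_E = 4+2 = 6
ES_F = 13; EF_F = 13+5 = 18
ES_G = 22; EF_G = 22+7 = 29
ES_H = max(EF_A=4, EF_E=6) = 6; EF_H = 6+7 = 13
ES_I = max(EF_A=4, EF_F=18, EF_G=29, EF_H=13) = 29; EF_I = 29+5 = 34
Expected project duration μ = 34 days. Critical path: C → D → G → I.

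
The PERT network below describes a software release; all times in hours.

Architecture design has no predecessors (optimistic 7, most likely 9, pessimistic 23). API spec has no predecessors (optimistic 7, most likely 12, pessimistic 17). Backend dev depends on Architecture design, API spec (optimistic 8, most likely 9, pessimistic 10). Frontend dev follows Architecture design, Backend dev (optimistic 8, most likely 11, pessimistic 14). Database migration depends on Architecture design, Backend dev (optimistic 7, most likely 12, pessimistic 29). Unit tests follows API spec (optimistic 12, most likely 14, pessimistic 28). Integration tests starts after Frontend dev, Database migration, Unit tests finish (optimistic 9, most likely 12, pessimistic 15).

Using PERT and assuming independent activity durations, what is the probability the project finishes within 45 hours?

0.315

te_Architecture design = (7 + 4·9 + 23)/6 = 66/6 = 11; σ²_Architecture design = ((23−7)/6)² = 7.111
te_API spec = (7 + 4·12 + 17)/6 = 72/6 = 12; σ²_API spec = ((17−7)/6)² = 2.778
te_Backend dev = (8 + 4·9 + 10)/6 = 54/6 = 9; σ²_Backend dev = ((10−8)/6)² = 0.111
te_Frontend dev = (8 + 4·11 + 14)/6 = 66/6 = 11; σ²_Frontend dev = ((14−8)/6)² = 1.000
te_Database migration = (7 + 4·12 + 29)/6 = 84/6 = 14; σ²_Database migration = ((29−7)/6)² = 13.444
te_Unit tests = (12 + 4·14 + 28)/6 = 96/6 = 16; σ²_Unit tests = ((28−12)/6)² = 7.111
te_Integration tests = (9 + 4·12 + 15)/6 = 72/6 = 12; σ²_Integration tests = ((15−9)/6)² = 1.000

Forward pass:
ES_Architecture design = 0; EF_Architecture design = 11
ES_API spec = 0; EF_API spec = 12
ES_Backend dev = max(EF_Architecture design=11, EF_API spec=12) = 12; EF_Backend dev = 12+9 = 21
ES_Frontend dev = max(EF_Architecture design=11, EF_Backend dev=21) = 21; EF_Frontend dev = 21+11 = 32
ES_Database migration = max(EF_Architecture design=11, EF_Backend dev=21) = 21; EF_Database migration = 21+14 = 35
ES_Unit tests = 12; EF_Unit tests = 12+16 = 28
ES_Integration tests = max(EF_Frontend dev=32, EF_Database migration=35, EF_Unit tests=28) = 35; EF_Integration tests = 35+12 = 47
Expected project duration μ = 47 hours. Critical path: API spec → Backend dev → Database migration → Integration tests.

Variance along critical path = 2.778 + 0.111 + 13.444 + 1.000 = 17.333; σ = √17.333 = 4.163 hours.
Z = (45 − 47) / 4.163 = -0.480
P(T ≤ 45) = Φ(-0.480) ≈ 0.315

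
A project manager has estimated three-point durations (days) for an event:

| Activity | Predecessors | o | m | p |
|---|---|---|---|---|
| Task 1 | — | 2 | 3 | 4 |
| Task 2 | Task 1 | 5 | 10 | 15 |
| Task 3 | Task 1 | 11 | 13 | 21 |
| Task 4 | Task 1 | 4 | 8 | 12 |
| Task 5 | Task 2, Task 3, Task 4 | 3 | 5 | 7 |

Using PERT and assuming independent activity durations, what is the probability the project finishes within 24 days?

te_Task 1 = (2 + 4·3 + 4)/6 = 18/6 = 3; σ²_Task 1 = ((4−2)/6)² = 0.111
te_Task 2 = (5 + 4·10 + 15)/6 = 60/6 = 10; σ²_Task 2 = ((15−5)/6)² = 2.778
te_Task 3 = (11 + 4·13 + 21)/6 = 84/6 = 14; σ²_Task 3 = ((21−11)/6)² = 2.778
te_Task 4 = (4 + 4·8 + 12)/6 = 48/6 = 8; σ²_Task 4 = ((12−4)/6)² = 1.778
te_Task 5 = (3 + 4·5 + 7)/6 = 30/6 = 5; σ²_Task 5 = ((7−3)/6)² = 0.444

Forward pass:
ES_Task 1 = 0; EF_Task 1 = 3
ES_Task 2 = 3; EF_Task 2 = 3+10 = 13
ES_Task 3 = 3; EF_Task 3 = 3+14 = 17
ES_Task 4 = 3; EF_Task 4 = 3+8 = 11
ES_Task 5 = max(EF_Task 2=13, EF_Task 3=17, EF_Task 4=11) = 17; EF_Task 5 = 17+5 = 22
Expected project duration μ = 22 days. Critical path: Task 1 → Task 3 → Task 5.

Variance along critical path = 0.111 + 2.778 + 0.444 = 3.333; σ = √3.333 = 1.826 days.
Z = (24 − 22) / 1.826 = 1.095
P(T ≤ 24) = Φ(1.095) ≈ 0.863

0.863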